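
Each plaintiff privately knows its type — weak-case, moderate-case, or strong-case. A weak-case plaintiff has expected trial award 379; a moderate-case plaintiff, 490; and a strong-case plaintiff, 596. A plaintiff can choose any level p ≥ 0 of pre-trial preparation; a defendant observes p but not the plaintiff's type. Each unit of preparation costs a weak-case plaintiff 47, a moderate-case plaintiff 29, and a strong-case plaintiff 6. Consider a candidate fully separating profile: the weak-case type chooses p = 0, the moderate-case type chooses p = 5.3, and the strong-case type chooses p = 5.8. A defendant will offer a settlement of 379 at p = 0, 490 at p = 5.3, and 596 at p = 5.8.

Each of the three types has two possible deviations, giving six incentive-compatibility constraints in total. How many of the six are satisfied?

Moderate-case (own payoff 490 − 29×5.3 = 336.3): to p=0 gives 379 → profitable ✗; to p=5.8 gives 596 − 29×5.8 = 427.8 → profitable ✗.
Weak-case (own payoff 379): to p=5.3 gives 490 − 47×5.3 = 240.9 → no gain ✓; to p=5.8 gives 596 − 47×5.8 = 323.4 → no gain ✓.
Strong-case (own payoff 596 − 6×5.8 = 561.2): to p=0 gives 379 → no gain ✓; to p=5.3 gives 490 − 6×5.3 = 458.2 → no gain ✓.
4 of the 6 constraints hold; not an equilibrium.

4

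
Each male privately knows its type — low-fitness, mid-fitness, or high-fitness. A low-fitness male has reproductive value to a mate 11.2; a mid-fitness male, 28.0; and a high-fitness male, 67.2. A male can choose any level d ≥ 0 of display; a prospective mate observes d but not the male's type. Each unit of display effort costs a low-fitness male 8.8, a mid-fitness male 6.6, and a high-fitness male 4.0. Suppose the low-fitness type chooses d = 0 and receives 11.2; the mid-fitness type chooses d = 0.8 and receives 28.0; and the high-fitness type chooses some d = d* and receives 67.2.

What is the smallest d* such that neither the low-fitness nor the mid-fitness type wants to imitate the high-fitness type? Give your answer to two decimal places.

Low-fitness type (on-path payoff 11.2) won't mimic when 11.2 ≥ 67.2 − 8.8·d*, i.e. d* ≥ 6.36.
Mid-fitness type (on-path payoff 28.0 − 6.6×0.8 = 22.72) won't mimic when 22.72 ≥ 67.2 − 6.6·d*, i.e. d* ≥ 6.74.
Both must hold, so d* = max(6.36, 6.74) = 6.74. The mid-fitness type's constraint binds.

6.74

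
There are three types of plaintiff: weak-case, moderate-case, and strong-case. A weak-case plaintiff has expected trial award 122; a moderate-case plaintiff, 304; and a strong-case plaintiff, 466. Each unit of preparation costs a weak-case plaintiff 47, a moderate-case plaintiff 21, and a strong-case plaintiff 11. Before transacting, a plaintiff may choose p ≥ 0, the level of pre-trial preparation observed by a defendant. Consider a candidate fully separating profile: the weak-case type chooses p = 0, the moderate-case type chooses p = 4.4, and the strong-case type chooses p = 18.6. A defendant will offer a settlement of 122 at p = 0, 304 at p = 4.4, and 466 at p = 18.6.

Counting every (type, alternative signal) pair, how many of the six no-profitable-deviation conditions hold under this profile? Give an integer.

Strong-case (own payoff 466 − 11×18.6 = 261.4): to p=0 gives 122 → no gain ✓; to p=4.4 gives 304 − 11×4.4 = 255.6 → no gain ✓.
Moderate-case (own payoff 304 − 21×4.4 = 211.6): to p=0 gives 122 → no gain ✓; to p=18.6 gives 466 − 21×18.6 = 75.4 → no gain ✓.
Weak-case (own payoff 122): to p=4.4 gives 304 − 47×4.4 = 97.2 → no gain ✓; to p=18.6 gives 466 − 47×18.6 = -408.2 → no gain ✓.
6 of the 6 constraints hold; this profile is a separating equilibrium.

6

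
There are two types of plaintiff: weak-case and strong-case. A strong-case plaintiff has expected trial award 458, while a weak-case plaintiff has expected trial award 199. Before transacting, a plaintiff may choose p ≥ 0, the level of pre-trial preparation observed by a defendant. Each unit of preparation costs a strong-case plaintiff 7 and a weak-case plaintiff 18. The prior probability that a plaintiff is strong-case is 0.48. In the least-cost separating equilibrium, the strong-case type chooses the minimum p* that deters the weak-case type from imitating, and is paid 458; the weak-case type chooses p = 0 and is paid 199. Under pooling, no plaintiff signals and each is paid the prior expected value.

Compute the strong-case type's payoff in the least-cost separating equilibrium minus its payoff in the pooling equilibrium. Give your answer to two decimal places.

Least-cost separating signal: p* solves 199 = 458 − 18·p*, so p* = (458 − 199)/18 ≈ 14.3889.
Strong-case type's separating payoff: 458 − 7 × p* = 458 − 7 × (458 − 199)/18 = 458 − 1813/18 ≈ 357.2778.
Pooling payoff: 0.48 × 458 + 0.52 × 199 = 323.32.
Difference: 357.2778 − 323.32 = 33.9578, i.e. 33.96 to two decimal places.
The strong-case type prefers to separate.

33.96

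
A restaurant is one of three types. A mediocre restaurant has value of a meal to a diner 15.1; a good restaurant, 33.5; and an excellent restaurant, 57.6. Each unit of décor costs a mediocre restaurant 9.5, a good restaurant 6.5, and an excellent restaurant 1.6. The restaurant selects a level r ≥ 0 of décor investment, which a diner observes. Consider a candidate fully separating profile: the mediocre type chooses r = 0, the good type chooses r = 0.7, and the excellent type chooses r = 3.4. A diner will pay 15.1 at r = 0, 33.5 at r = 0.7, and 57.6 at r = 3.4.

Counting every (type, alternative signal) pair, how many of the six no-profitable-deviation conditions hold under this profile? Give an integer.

3

Good (own payoff 33.5 − 6.5×0.7 = 28.95): to r=0 gives 15.1 → no gain ✓; to r=3.4 gives 57.6 − 6.5×3.4 = 35.5 → profitable ✗.
Mediocre (own payoff 15.1): to r=0.7 gives 33.5 − 9.5×0.7 = 26.85 → profitable ✗; to r=3.4 gives 57.6 − 9.5×3.4 = 25.3 → profitable ✗.
Excellent (own payoff 57.6 − 1.6×3.4 = 52.16): to r=0 gives 15.1 → no gain ✓; to r=0.7 gives 33.5 − 1.6×0.7 = 32.38 → no gain ✓.
3 of the 6 constraints hold; not an equilibrium.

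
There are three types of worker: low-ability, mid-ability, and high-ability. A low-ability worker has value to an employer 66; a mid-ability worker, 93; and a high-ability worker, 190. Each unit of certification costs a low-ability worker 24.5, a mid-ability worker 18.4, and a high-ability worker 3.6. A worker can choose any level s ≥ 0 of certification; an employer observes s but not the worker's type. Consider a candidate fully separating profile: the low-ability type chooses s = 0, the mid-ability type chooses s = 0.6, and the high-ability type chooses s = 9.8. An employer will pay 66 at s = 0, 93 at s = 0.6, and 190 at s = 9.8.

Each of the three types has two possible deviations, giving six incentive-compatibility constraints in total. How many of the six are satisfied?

High-ability (own payoff 190 − 3.6×9.8 = 154.72): to s=0 gives 66 → no gain ✓; to s=0.6 gives 93 − 3.6×0.6 = 90.84 → no gain ✓.
Low-ability (own payoff 66): to s=0.6 gives 93 − 24.5×0.6 = 78.3 → profitable ✗; to s=9.8 gives 190 − 24.5×9.8 = -50.1 → no gain ✓.
Mid-ability (own payoff 93 − 18.4×0.6 = 81.96): to s=0 gives 66 → no gain ✓; to s=9.8 gives 190 − 18.4×9.8 = 9.68 → no gain ✓.
5 of the 6 constraints hold; not an equilibrium.

5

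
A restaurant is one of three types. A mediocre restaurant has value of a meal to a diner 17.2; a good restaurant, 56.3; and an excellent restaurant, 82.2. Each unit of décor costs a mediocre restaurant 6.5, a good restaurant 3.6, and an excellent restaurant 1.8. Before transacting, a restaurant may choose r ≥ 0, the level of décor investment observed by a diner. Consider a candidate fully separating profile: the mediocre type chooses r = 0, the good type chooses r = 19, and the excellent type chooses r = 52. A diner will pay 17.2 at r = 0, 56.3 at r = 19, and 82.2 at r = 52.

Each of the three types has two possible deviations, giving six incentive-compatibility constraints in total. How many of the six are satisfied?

3

Mediocre (own payoff 17.2): to r=19 gives 56.3 − 6.5×19 = -67.2 → no gain ✓; to r=52 gives 82.2 − 6.5×52 = -255.8 → no gain ✓.
Good (own payoff 56.3 − 3.6×19 = -12.1): to r=0 gives 17.2 → profitable ✗; to r=52 gives 82.2 − 3.6×52 = -105 → no gain ✓.
Excellent (own payoff 82.2 − 1.8×52 = -11.4): to r=0 gives 17.2 → profitable ✗; to r=19 gives 56.3 − 1.8×19 = 22.1 → profitable ✗.
3 of the 6 constraints hold; not an equilibrium.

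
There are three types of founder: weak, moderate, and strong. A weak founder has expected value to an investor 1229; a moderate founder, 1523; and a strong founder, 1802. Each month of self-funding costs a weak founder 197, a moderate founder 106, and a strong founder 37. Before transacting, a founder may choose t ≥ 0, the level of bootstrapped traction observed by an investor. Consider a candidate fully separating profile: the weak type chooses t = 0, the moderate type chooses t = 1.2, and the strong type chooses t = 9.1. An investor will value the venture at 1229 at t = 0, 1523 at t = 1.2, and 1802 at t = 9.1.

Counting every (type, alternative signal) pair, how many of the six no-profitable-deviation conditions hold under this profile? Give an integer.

4

Strong (own payoff 1802 − 37×9.1 = 1465.3): to t=0 gives 1229 → no gain ✓; to t=1.2 gives 1523 − 37×1.2 = 1478.6 → profitable ✗.
Moderate (own payoff 1523 − 106×1.2 = 1395.8): to t=0 gives 1229 → no gain ✓; to t=9.1 gives 1802 − 106×9.1 = 837.4 → no gain ✓.
Weak (own payoff 1229): to t=1.2 gives 1523 − 197×1.2 = 1286.6 → profitable ✗; to t=9.1 gives 1802 − 197×9.1 = 9.3 → no gain ✓.
4 of the 6 constraints hold; not an equilibrium.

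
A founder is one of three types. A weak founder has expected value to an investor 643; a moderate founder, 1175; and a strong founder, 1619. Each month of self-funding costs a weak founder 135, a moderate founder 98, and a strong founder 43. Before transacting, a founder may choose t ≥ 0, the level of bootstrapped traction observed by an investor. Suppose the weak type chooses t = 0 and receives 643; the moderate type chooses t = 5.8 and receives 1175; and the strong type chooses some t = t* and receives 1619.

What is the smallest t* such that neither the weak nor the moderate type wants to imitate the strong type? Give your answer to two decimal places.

10.33

Moderate type (on-path payoff 1175 − 98×5.8 = 606.6) won't mimic when 606.6 ≥ 1619 − 98·t*, i.e. t* ≥ 10.33.
Weak type (on-path payoff 643) won't mimic when 643 ≥ 1619 − 135·t*, i.e. t* ≥ 7.23.
Both must hold, so t* = max(7.23, 10.33) = 10.33. The moderate type's constraint binds.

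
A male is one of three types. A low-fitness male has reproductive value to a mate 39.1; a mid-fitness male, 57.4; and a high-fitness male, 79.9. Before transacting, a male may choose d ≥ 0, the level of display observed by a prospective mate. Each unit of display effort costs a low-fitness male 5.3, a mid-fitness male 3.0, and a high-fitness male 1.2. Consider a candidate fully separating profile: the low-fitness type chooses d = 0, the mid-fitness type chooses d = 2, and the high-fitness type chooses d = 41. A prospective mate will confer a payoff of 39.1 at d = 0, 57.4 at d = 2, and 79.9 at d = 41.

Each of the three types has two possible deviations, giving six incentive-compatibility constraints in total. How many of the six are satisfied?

3

Low-fitness (own payoff 39.1): to d=2 gives 57.4 − 5.3×2 = 46.8 → profitable ✗; to d=41 gives 79.9 − 5.3×41 = -137.4 → no gain ✓.
High-fitness (own payoff 79.9 − 1.2×41 = 30.7): to d=0 gives 39.1 → profitable ✗; to d=2 gives 57.4 − 1.2×2 = 55 → profitable ✗.
Mid-fitness (own payoff 57.4 − 3.0×2 = 51.4): to d=0 gives 39.1 → no gain ✓; to d=41 gives 79.9 − 3.0×41 = -43.1 → no gain ✓.
3 of the 6 constraints hold; not an equilibrium.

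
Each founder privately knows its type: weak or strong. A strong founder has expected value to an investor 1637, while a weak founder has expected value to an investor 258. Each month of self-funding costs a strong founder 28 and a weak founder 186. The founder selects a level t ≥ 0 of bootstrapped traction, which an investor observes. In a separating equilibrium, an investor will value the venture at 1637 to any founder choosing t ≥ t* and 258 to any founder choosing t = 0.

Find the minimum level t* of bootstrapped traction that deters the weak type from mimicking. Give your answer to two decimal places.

A weak founder choosing t = 0 receives 258.
Imitating at t* instead would pay 1637 at cost 186·t*, netting 1637 − 186·t*.
Indifference: 258 = 1637 − 186·t*, so t* = (1637 − 258) / 186 ≈ 7.41.
At t* the weak type's incentive constraint just binds; the strong type strictly prefers t* since its per-unit cost is lower.

7.41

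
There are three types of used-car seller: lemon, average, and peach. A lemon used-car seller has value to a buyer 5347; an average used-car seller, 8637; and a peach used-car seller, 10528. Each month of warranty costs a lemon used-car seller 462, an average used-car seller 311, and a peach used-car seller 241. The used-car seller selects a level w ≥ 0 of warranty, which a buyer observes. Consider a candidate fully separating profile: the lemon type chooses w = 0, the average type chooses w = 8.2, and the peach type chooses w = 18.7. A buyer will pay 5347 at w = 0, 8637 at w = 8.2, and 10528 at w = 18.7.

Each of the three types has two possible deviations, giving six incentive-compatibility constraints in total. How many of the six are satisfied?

5

Lemon (own payoff 5347): to w=8.2 gives 8637 − 462×8.2 = 4848.6 → no gain ✓; to w=18.7 gives 10528 − 462×18.7 = 1888.6 → no gain ✓.
Average (own payoff 8637 − 311×8.2 = 6086.8): to w=0 gives 5347 → no gain ✓; to w=18.7 gives 10528 − 311×18.7 = 4712.3 → no gain ✓.
Peach (own payoff 10528 − 241×18.7 = 6021.3): to w=0 gives 5347 → no gain ✓; to w=8.2 gives 8637 − 241×8.2 = 6660.8 → profitable ✗.
5 of the 6 constraints hold; not an equilibrium.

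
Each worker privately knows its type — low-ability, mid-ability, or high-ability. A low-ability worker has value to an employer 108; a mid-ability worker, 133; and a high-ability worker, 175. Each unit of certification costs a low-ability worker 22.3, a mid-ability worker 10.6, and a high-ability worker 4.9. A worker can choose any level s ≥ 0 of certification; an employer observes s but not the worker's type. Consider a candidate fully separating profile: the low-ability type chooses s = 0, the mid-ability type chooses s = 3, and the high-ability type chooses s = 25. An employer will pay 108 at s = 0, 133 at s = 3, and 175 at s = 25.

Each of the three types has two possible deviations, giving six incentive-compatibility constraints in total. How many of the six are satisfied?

3

Mid-ability (own payoff 133 − 10.6×3 = 101.2): to s=0 gives 108 → profitable ✗; to s=25 gives 175 − 10.6×25 = -90 → no gain ✓.
Low-ability (own payoff 108): to s=3 gives 133 − 22.3×3 = 66.1 → no gain ✓; to s=25 gives 175 − 22.3×25 = -382.5 → no gain ✓.
High-ability (own payoff 175 − 4.9×25 = 52.5): to s=0 gives 108 → profitable ✗; to s=3 gives 133 − 4.9×3 = 118.3 → profitable ✗.
3 of the 6 constraints hold; not an equilibrium.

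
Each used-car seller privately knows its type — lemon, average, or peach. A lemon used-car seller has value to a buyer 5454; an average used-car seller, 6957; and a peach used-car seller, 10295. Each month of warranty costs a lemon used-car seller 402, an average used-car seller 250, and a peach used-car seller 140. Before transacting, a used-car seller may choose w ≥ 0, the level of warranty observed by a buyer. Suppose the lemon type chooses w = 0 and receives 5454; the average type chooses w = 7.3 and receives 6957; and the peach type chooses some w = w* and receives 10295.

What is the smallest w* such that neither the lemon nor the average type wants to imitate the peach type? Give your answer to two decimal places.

Lemon type (on-path payoff 5454) won't mimic when 5454 ≥ 10295 − 402·w*, i.e. w* ≥ 12.04.
Average type (on-path payoff 6957 − 250×7.3 = 5132) won't mimic when 5132 ≥ 10295 − 250·w*, i.e. w* ≥ 20.65.
Both must hold, so w* = max(12.04, 20.65) = 20.65. The average type's constraint binds.

20.65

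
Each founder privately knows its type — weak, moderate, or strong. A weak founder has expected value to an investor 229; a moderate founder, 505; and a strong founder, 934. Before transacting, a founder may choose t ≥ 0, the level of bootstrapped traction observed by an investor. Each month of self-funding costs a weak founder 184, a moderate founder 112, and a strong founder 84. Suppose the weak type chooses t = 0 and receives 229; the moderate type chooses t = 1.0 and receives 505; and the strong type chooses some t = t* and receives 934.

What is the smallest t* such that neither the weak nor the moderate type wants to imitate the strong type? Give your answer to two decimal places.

Weak type (on-path payoff 229) won't mimic when 229 ≥ 934 − 184·t*, i.e. t* ≥ 3.83.
Moderate type (on-path payoff 505 − 112×1.0 = 393) won't mimic when 393 ≥ 934 − 112·t*, i.e. t* ≥ 4.83.
Both must hold, so t* = max(3.83, 4.83) = 4.83. The moderate type's constraint binds.

4.83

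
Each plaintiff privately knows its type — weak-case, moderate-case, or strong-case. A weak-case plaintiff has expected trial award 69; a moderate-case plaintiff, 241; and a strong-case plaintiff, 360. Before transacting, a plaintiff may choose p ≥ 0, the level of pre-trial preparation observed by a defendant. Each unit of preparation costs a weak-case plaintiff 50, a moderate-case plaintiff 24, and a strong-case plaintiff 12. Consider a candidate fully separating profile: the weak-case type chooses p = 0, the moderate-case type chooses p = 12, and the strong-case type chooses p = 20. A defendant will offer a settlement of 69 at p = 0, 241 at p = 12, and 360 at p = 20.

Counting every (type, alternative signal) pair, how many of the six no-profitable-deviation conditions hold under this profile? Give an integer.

Weak-case (own payoff 69): to p=12 gives 241 − 50×12 = -359 → no gain ✓; to p=20 gives 360 − 50×20 = -640 → no gain ✓.
Moderate-case (own payoff 241 − 24×12 = -47): to p=0 gives 69 → profitable ✗; to p=20 gives 360 − 24×20 = -120 → no gain ✓.
Strong-case (own payoff 360 − 12×20 = 120): to p=0 gives 69 → no gain ✓; to p=12 gives 241 − 12×12 = 97 → no gain ✓.
5 of the 6 constraints hold; not an equilibrium.

5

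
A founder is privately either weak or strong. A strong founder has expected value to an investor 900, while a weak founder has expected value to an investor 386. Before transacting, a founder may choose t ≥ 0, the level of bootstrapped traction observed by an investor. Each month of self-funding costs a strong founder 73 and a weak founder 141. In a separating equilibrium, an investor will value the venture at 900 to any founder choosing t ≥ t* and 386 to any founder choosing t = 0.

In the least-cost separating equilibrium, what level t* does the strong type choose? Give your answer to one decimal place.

3.6

A weak founder choosing t = 0 receives 386.
Imitating at t* instead would pay 900 at cost 141·t*, netting 900 − 141·t*.
Indifference: 386 = 900 − 141·t*, so t* = (900 − 386) / 141 ≈ 3.6.
At t* the weak type's incentive constraint just binds; the strong type strictly prefers t* since its per-unit cost is lower.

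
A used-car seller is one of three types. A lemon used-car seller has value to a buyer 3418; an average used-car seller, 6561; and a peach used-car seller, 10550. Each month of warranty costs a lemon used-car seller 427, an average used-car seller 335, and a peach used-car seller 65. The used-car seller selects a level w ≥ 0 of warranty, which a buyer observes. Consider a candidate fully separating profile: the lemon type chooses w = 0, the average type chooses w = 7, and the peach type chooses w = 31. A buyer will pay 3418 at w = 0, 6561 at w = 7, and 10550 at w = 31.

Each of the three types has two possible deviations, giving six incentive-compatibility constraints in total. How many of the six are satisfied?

Average (own payoff 6561 − 335×7 = 4216): to w=0 gives 3418 → no gain ✓; to w=31 gives 10550 − 335×31 = 165 → no gain ✓.
Peach (own payoff 10550 − 65×31 = 8535): to w=0 gives 3418 → no gain ✓; to w=7 gives 6561 − 65×7 = 6106 → no gain ✓.
Lemon (own payoff 3418): to w=7 gives 6561 − 427×7 = 3572 → profitable ✗; to w=31 gives 10550 − 427×31 = -2687 → no gain ✓.
5 of the 6 constraints hold; not an equilibrium.

5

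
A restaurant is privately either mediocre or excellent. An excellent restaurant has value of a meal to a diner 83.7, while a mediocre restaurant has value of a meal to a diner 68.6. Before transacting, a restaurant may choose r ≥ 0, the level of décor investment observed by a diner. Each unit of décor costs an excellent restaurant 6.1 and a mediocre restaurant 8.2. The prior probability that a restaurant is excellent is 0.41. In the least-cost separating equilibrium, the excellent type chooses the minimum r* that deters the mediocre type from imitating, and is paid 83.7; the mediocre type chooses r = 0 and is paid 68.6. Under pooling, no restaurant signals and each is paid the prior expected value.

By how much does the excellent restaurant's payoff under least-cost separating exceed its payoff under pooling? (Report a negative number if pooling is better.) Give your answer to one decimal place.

-2.3

Least-cost separating signal: r* solves 68.6 = 83.7 − 8.2·r*, so r* = (83.7 − 68.6)/8.2 ≈ 1.8415.
Excellent type's separating payoff: 83.7 − 6.1 × r* = 83.7 − 6.1 × (83.7 − 68.6)/8.2 = 83.7 − 92.11/8.2 ≈ 72.467.
Pooling payoff: 0.41 × 83.7 + 0.59 × 68.6 = 74.791.
Difference: 72.467 − 74.791 = -2.324, i.e. -2.3 to one decimal place.
The excellent type would prefer the pooling outcome.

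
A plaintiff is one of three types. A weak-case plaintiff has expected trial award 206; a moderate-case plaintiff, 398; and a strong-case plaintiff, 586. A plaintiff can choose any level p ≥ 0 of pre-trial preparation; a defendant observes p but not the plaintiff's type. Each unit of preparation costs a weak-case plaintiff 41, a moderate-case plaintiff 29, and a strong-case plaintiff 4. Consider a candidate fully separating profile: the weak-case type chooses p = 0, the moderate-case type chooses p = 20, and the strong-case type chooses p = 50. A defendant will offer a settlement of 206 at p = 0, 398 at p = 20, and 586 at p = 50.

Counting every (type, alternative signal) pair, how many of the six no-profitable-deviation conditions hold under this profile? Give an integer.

Moderate-case (own payoff 398 − 29×20 = -182): to p=0 gives 206 → profitable ✗; to p=50 gives 586 − 29×50 = -864 → no gain ✓.
Weak-case (own payoff 206): to p=20 gives 398 − 41×20 = -422 → no gain ✓; to p=50 gives 586 − 41×50 = -1464 → no gain ✓.
Strong-case (own payoff 586 − 4×50 = 386): to p=0 gives 206 → no gain ✓; to p=20 gives 398 − 4×20 = 318 → no gain ✓.
5 of the 6 constraints hold; not an equilibrium.

5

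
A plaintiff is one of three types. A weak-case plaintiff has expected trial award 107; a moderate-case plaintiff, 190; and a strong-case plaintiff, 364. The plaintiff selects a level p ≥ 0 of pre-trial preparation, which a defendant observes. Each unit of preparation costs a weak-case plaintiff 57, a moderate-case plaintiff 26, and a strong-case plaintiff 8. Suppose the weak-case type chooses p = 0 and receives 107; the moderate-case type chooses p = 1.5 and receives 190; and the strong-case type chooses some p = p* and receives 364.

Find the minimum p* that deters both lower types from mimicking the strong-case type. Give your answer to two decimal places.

8.19

Weak-case type (on-path payoff 107) won't mimic when 107 ≥ 364 − 57·p*, i.e. p* ≥ 4.51.
Moderate-case type (on-path payoff 190 − 26×1.5 = 151) won't mimic when 151 ≥ 364 − 26·p*, i.e. p* ≥ 8.19.
Both must hold, so p* = max(4.51, 8.19) = 8.19. The moderate-case type's constraint binds.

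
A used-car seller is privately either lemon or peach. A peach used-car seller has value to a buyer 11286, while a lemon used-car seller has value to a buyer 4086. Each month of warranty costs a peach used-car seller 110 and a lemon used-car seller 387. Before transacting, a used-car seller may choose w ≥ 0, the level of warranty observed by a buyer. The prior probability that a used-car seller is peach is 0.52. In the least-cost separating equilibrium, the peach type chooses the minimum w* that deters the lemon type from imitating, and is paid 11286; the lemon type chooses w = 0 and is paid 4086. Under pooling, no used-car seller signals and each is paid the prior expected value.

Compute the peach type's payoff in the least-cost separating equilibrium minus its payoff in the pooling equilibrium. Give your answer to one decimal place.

1409.5

Least-cost separating signal: w* solves 4086 = 11286 − 387·w*, so w* = (11286 − 4086)/387 ≈ 18.6047.
Peach type's separating payoff: 11286 − 110 × w* = 11286 − 110 × (11286 − 4086)/387 = 11286 − 792000/387 ≈ 9239.488.
Pooling payoff: 0.52 × 11286 + 0.48 × 4086 = 7830.
Difference: 9239.488 − 7830 = 1409.488, i.e. 1409.5 to one decimal place.
The peach type prefers to separate.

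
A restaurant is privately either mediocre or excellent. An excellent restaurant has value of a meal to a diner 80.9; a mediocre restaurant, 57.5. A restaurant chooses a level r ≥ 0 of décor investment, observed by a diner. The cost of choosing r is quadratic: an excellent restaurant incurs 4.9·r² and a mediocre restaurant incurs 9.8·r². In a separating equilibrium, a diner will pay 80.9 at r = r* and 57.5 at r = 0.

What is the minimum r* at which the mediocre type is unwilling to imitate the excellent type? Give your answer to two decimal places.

1.55

The mediocre type at r = 0 receives 57.5; imitating at r* yields 80.9 − 9.8·r*².
Indifference: 57.5 = 80.9 − 9.8·r*², so r*² = (80.9 − 57.5) / 9.8 ≈ 2.3878.
r* = √2.3878 ≈ 1.55.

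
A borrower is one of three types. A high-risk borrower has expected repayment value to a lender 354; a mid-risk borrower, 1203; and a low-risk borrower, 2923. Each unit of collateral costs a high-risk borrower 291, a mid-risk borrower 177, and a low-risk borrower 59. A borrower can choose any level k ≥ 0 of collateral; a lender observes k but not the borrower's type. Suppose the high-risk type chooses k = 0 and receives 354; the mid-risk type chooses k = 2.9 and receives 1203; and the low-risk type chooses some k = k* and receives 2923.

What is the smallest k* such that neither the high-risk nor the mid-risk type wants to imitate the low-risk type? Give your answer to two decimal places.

Mid-risk type (on-path payoff 1203 − 177×2.9 = 689.7) won't mimic when 689.7 ≥ 2923 − 177·k*, i.e. k* ≥ 12.62.
High-risk type (on-path payoff 354) won't mimic when 354 ≥ 2923 − 291·k*, i.e. k* ≥ 8.83.
Both must hold, so k* = max(8.83, 12.62) = 12.62. The mid-risk type's constraint binds.

12.62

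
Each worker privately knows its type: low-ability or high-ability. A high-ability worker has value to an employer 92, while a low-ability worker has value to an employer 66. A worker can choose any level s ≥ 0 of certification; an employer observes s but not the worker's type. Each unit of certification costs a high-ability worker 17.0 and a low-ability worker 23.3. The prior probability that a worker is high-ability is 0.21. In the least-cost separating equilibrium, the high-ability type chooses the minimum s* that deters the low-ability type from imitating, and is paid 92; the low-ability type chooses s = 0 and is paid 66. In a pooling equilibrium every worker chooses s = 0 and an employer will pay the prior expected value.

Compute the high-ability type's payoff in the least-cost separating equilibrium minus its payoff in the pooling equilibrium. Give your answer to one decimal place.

Least-cost separating signal: s* solves 66 = 92 − 23.3·s*, so s* = (92 − 66)/23.3 ≈ 1.1159.
High-ability type's separating payoff: 92 − 17.0 × s* = 92 − 17.0 × (92 − 66)/23.3 = 92 − 442/23.3 ≈ 73.030.
Pooling payoff: 0.21 × 92 + 0.79 × 66 = 71.46.
Difference: 73.030 − 71.46 = 1.57, i.e. 1.6 to one decimal place.
The high-ability type prefers to separate.

1.6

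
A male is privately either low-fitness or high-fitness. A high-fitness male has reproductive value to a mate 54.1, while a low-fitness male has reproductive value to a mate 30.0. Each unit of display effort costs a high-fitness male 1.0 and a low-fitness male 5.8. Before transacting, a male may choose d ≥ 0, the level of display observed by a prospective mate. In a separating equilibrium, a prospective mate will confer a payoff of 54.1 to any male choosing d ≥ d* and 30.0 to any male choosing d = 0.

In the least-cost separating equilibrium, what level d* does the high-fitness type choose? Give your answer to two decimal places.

4.16

A low-fitness male choosing d = 0 receives 30.0.
Imitating at d* instead would pay 54.1 at cost 5.8·d*, netting 54.1 − 5.8·d*.
Indifference: 30.0 = 54.1 − 5.8·d*, so d* = (54.1 − 30.0) / 5.8 ≈ 4.16.
This is the low-fitness type's binding incentive-compatibility constraint; any d ≥ 4.16 sustains separation on that side.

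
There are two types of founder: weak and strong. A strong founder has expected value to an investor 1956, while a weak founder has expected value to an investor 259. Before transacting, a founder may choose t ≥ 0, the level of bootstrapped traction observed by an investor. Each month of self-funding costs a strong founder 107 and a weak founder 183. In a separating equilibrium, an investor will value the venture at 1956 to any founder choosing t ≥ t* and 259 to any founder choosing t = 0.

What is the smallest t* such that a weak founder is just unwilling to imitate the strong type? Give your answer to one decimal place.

9.3

A weak founder choosing t = 0 receives 259.
Imitating at t* instead would pay 1956 at cost 183·t*, netting 1956 − 183·t*.
Indifference: 259 = 1956 − 183·t*, so t* = (1956 − 259) / 183 ≈ 9.3.
This is the weak type's binding incentive-compatibility constraint; any t ≥ 9.3 sustains separation on that side.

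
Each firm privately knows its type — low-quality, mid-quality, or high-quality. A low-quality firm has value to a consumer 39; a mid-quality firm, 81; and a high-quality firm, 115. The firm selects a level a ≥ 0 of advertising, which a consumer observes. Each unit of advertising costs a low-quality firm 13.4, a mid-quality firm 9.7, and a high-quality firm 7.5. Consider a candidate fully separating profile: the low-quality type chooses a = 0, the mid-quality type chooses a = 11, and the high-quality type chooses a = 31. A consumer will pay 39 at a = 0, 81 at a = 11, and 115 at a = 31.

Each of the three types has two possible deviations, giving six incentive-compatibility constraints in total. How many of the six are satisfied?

3

Mid-quality (own payoff 81 − 9.7×11 = -25.7): to a=0 gives 39 → profitable ✗; to a=31 gives 115 − 9.7×31 = -185.7 → no gain ✓.
High-quality (own payoff 115 − 7.5×31 = -117.5): to a=0 gives 39 → profitable ✗; to a=11 gives 81 − 7.5×11 = -1.5 → profitable ✗.
Low-quality (own payoff 39): to a=11 gives 81 − 13.4×11 = -66.4 → no gain ✓; to a=31 gives 115 − 13.4×31 = -300.4 → no gain ✓.
3 of the 6 constraints hold; not an equilibrium.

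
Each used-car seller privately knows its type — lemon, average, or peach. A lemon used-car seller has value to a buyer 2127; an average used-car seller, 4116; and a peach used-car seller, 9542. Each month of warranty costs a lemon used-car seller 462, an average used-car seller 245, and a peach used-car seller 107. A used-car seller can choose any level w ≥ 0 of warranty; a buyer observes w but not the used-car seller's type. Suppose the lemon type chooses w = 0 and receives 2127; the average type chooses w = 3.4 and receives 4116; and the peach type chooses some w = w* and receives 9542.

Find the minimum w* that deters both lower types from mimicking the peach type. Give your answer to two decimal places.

25.55

Lemon type (on-path payoff 2127) won't mimic when 2127 ≥ 9542 − 462·w*, i.e. w* ≥ 16.05.
Average type (on-path payoff 4116 − 245×3.4 = 3283) won't mimic when 3283 ≥ 9542 − 245·w*, i.e. w* ≥ 25.55.
Both must hold, so w* = max(16.05, 25.55) = 25.55. The average type's constraint binds.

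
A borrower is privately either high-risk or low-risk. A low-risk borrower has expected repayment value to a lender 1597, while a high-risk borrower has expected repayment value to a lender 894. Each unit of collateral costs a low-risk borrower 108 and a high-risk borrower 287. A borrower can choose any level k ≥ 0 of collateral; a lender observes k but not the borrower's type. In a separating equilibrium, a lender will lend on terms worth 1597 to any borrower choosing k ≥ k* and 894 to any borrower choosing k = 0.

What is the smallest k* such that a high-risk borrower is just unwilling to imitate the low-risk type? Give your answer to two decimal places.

A high-risk borrower choosing k = 0 receives 894.
Imitating at k* instead would pay 1597 at cost 287·k*, netting 1597 − 287·k*.
Indifference: 894 = 1597 − 287·k*, so k* = (1597 − 894) / 287 ≈ 2.45.
At k* the high-risk type's incentive constraint just binds; the low-risk type strictly prefers k* since its per-unit cost is lower.

2.45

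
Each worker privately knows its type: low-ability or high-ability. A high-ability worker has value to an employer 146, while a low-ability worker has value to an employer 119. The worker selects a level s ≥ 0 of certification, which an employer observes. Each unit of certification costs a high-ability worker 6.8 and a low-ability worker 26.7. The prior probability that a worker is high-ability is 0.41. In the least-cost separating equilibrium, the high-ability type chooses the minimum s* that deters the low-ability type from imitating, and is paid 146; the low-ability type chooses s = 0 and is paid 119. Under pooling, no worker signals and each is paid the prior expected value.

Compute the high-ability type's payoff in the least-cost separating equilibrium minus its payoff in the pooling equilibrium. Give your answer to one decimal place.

9.1

Least-cost separating signal: s* solves 119 = 146 − 26.7·s*, so s* = (146 − 119)/26.7 ≈ 1.0112.
High-ability type's separating payoff: 146 − 6.8 × s* = 146 − 6.8 × (146 − 119)/26.7 = 146 − 183.6/26.7 ≈ 139.124.
Pooling payoff: 0.41 × 146 + 0.59 × 119 = 130.07.
Difference: 139.124 − 130.07 = 9.054, i.e. 9.1 to one decimal place.
The high-ability type prefers to separate.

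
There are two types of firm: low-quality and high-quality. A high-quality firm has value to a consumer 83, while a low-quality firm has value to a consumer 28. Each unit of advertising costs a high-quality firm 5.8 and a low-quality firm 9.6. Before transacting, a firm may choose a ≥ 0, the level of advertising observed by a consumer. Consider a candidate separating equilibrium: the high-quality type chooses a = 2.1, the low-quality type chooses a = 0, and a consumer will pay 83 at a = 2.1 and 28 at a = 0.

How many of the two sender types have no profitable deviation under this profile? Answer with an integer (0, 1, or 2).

1

Low-quality type: stay at 0 → 28; mimic → 83 − 9.6 × 2.1 = 62.84. IC fails (28 < 62.84).
High-quality type: signal → 83 − 5.8 × 2.1 = 70.82; deviate to 0 → 28. IC holds (70.82 ≥ 28).
1 of 2 constraints hold, so this profile is not an equilibrium.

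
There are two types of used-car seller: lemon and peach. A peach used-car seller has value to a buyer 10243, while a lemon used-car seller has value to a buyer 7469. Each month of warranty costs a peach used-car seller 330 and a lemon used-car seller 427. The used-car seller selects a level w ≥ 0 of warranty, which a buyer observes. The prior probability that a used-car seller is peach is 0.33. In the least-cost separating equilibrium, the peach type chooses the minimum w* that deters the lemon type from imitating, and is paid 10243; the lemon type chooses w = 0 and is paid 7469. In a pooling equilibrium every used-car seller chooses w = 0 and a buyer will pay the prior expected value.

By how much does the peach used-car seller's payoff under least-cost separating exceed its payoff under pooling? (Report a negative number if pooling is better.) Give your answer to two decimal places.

-285.26

Least-cost separating signal: w* solves 7469 = 10243 − 427·w*, so w* = (10243 − 7469)/427 ≈ 6.4965.
Peach type's separating payoff: 10243 − 330 × w* = 10243 − 330 × (10243 − 7469)/427 = 10243 − 915420/427 ≈ 8099.1593.
Pooling payoff: 0.33 × 10243 + 0.67 × 7469 = 8384.42.
Difference: 8099.1593 − 8384.42 = -285.2607, i.e. -285.26 to two decimal places.
The peach type would prefer the pooling outcome.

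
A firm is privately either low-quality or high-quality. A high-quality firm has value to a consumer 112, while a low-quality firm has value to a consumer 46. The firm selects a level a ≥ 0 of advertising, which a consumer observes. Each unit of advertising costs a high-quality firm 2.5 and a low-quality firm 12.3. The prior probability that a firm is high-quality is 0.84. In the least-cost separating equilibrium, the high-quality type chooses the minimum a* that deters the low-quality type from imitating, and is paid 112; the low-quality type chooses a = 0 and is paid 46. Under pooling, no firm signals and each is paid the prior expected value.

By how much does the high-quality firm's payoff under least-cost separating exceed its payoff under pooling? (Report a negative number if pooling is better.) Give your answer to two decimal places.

-2.85

Least-cost separating signal: a* solves 46 = 112 − 12.3·a*, so a* = (112 − 46)/12.3 ≈ 5.3659.
High-quality type's separating payoff: 112 − 2.5 × a* = 112 − 2.5 × (112 − 46)/12.3 = 112 − 165/12.3 ≈ 98.5854.
Pooling payoff: 0.84 × 112 + 0.16 × 46 = 101.44.
Difference: 98.5854 − 101.44 = -2.8546, i.e. -2.85 to two decimal places.
The high-quality type would prefer the pooling outcome.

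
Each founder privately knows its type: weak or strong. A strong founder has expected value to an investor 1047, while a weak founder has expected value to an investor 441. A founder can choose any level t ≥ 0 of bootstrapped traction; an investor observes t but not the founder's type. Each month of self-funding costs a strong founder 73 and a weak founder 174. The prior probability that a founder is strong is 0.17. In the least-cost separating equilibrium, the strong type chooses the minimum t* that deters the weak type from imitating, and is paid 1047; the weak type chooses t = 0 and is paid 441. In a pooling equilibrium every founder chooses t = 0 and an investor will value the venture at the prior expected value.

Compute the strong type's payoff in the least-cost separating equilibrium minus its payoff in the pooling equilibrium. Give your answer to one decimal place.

Least-cost separating signal: t* solves 441 = 1047 − 174·t*, so t* = (1047 − 441)/174 ≈ 3.4828.
Strong type's separating payoff: 1047 − 73 × t* = 1047 − 73 × (1047 − 441)/174 = 1047 − 44238/174 ≈ 792.759.
Pooling payoff: 0.17 × 1047 + 0.83 × 441 = 544.02.
Difference: 792.759 − 544.02 = 248.739, i.e. 248.7 to one decimal place.
The strong type prefers to separate.

248.7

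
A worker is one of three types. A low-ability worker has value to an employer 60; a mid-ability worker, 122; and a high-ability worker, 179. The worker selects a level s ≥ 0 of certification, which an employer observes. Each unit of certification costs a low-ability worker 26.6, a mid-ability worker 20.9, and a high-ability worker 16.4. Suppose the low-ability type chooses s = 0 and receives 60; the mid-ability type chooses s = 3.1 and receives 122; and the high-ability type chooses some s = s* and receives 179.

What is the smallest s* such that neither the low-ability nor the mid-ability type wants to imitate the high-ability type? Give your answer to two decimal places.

Mid-ability type (on-path payoff 122 − 20.9×3.1 = 57.21) won't mimic when 57.21 ≥ 179 − 20.9·s*, i.e. s* ≥ 5.83.
Low-ability type (on-path payoff 60) won't mimic when 60 ≥ 179 − 26.6·s*, i.e. s* ≥ 4.47.
Both must hold, so s* = max(4.47, 5.83) = 5.83. The mid-ability type's constraint binds.

5.83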